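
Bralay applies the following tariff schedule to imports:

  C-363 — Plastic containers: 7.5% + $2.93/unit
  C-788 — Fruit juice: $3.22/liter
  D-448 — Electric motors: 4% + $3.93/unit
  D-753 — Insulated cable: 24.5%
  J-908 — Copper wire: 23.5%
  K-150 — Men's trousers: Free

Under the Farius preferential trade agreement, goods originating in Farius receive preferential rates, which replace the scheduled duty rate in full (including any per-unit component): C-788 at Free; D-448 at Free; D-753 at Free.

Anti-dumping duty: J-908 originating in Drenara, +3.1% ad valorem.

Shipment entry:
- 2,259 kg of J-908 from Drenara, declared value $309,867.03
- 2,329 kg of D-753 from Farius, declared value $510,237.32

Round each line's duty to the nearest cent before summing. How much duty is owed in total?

$82,424.63

Line 1 (J-908, Drenara, 2,259 kg, $309,867.03):
Base rate for J-908 is 23.5%.
Additional duty on J-908 from Drenara: +3.1%. Applied ad valorem rate: 23.5% + 3.1% = 26.6%.
Duty = $309,867.03 × 26.6% = $82,424.63.
Line 2 (D-753, Farius, 2,329 kg, $510,237.32):
Base rate for D-753 is 24.5%.
Origin Farius qualifies under the Bralay–Farius agreement and D-753 is covered: preferential rate Free applies instead.
Duty = $510,237.32 × 0% = $0.00.
Total = $82,424.63 + $0.00 = $82,424.63.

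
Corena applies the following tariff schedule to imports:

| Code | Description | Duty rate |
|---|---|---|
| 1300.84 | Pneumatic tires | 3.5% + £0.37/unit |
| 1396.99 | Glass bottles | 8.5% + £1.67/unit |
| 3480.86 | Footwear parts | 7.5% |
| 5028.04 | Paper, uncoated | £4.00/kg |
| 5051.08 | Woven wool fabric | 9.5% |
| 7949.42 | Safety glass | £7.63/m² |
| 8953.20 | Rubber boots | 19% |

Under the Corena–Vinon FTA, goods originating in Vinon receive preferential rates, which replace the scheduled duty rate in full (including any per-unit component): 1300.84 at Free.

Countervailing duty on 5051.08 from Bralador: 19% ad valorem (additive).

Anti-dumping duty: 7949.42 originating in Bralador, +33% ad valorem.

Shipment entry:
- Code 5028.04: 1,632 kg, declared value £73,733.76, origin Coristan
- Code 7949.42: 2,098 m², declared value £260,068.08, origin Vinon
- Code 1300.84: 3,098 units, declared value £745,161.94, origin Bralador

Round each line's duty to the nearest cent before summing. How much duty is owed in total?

Line 1 (5028.04, Coristan, 1,632 kg, £73,733.76):
Base rate for 5028.04 is £4.00/kg.
Duty = 1,632 × £4.00 = £6,528.00.
Line 2 (7949.42, Vinon, 2,098 m², £260,068.08):
Base rate for 7949.42 is £7.63/m².
Origin Vinon is the FTA partner but 7949.42 is not on the preference list; base rate stands.
The additional-duty order on 7949.42 targets Bralador, not Vinon; it does not apply.
Duty = 2,098 × £7.63 = £16,007.74.
Line 3 (1300.84, Bralador, 3,098 units, £745,161.94):
Base rate for 1300.84 is 3.5% + £0.37/unit.
1300.84 has an FTA preferential rate, but origin Bralador is not Vinon; base rate stands.
Duty = £745,161.94 × 3.5% + 3,098 × £0.37 = £27,226.93.
Total = £6,528.00 + £16,007.74 + £27,226.93 = £49,762.67.

£49,762.67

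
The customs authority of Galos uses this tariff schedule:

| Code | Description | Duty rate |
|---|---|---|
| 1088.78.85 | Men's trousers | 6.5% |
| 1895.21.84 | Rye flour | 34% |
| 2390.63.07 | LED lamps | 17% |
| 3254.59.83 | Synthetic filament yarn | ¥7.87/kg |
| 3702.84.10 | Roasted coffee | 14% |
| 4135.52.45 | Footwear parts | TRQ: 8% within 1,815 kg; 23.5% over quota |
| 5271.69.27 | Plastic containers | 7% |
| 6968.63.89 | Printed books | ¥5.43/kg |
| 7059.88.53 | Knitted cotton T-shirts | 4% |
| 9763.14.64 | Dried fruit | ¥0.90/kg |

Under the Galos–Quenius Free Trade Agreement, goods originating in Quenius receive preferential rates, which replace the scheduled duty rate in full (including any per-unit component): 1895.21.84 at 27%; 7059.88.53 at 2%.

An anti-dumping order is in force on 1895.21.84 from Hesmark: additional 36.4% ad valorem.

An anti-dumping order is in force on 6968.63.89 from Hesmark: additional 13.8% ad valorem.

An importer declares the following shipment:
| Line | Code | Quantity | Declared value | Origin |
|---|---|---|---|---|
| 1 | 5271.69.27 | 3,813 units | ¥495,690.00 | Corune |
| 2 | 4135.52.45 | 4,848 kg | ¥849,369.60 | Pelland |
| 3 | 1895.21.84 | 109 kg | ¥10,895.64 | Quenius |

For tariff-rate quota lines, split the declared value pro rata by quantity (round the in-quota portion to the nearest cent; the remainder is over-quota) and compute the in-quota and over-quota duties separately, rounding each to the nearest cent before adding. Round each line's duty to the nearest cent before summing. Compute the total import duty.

¥187,953.84

Line 1 (5271.69.27, Corune, 3,813 units, ¥495,690.00):
Base rate for 5271.69.27 is 7%.
Duty = ¥495,690.00 × 7% = ¥34,698.30.
Line 2 (4135.52.45, Pelland, 4,848 kg, ¥849,369.60):
Code 4135.52.45 is under a tariff-rate quota (threshold 1,815 kg). In-quota: 1,815 kg at 8%; over-quota: 3,033 kg at 23.5%.
Pro-rata value split: in-quota = ¥849,369.60 × 1,815/4,848 = ¥317,988.00; over-quota = ¥849,369.60 − ¥317,988.00 = ¥531,381.60.
In-quota duty = ¥317,988.00 × 8% = ¥25,439.04. Over-quota duty = ¥531,381.60 × 23.5% = ¥124,874.68.
Line duty = ¥25,439.04 + ¥124,874.68 = ¥150,313.72.
Line 3 (1895.21.84, Quenius, 109 kg, ¥10,895.64):
Base rate for 1895.21.84 is 34%.
Origin Quenius qualifies under the Galos–Quenius agreement and 1895.21.84 is covered: preferential rate 27% applies instead.
The additional-duty order on 1895.21.84 targets Hesmark, not Quenius; it does not apply.
Duty = ¥10,895.64 × 27% = ¥2,941.82.
Total = ¥34,698.30 + ¥150,313.72 + ¥2,941.82 = ¥187,953.84.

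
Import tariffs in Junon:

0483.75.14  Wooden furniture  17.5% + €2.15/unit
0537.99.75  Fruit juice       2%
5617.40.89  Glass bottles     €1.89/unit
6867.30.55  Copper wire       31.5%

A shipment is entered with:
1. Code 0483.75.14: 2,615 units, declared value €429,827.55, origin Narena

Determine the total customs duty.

Line 1 (0483.75.14, Narena, 2,615 units, €429,827.55):
Base rate for 0483.75.14 is 17.5% + €2.15/unit.
Duty = €429,827.55 × 17.5% + 2,615 × €2.15 = €80,842.07.

€80,842.07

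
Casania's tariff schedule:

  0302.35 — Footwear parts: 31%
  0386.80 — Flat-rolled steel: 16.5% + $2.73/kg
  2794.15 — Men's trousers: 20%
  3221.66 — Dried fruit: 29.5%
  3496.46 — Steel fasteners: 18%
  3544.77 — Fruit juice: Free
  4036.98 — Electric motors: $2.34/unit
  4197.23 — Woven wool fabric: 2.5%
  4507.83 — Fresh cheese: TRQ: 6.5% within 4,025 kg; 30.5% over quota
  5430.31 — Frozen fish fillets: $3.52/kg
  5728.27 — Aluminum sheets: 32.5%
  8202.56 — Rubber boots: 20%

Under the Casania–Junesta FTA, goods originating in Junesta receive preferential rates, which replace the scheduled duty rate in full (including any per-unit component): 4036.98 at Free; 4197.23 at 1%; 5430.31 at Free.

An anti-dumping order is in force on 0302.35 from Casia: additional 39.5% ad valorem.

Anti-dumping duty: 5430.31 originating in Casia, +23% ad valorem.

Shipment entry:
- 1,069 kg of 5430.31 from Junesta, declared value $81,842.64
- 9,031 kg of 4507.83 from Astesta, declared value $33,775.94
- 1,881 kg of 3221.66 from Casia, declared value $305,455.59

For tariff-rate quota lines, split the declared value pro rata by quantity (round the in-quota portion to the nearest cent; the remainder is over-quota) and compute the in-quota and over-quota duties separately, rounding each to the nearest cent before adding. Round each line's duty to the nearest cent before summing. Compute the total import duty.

$96,798.22

Line 1 (5430.31, Junesta, 1,069 kg, $81,842.64):
Base rate for 5430.31 is $3.52/kg.
Origin Junesta qualifies under the Casania–Junesta agreement and 5430.31 is covered: preferential rate Free applies instead.
The additional-duty order on 5430.31 targets Casia, not Junesta; it does not apply.
Duty = $81,842.64 × 0% = $0.00.
Line 2 (4507.83, Astesta, 9,031 kg, $33,775.94):
Code 4507.83 is under a tariff-rate quota (threshold 4,025 kg). In-quota: 4,025 kg at 6.5%; over-quota: 5,006 kg at 30.5%.
Pro-rata value split: in-quota = $33,775.94 × 4,025/9,031 = $15,053.50; over-quota = $33,775.94 − $15,053.50 = $18,722.44.
In-quota duty = $15,053.50 × 6.5% = $978.48. Over-quota duty = $18,722.44 × 30.5% = $5,710.34.
Line duty = $978.48 + $5,710.34 = $6,688.82.
Line 3 (3221.66, Casia, 1,881 kg, $305,455.59):
Base rate for 3221.66 is 29.5%.
Duty = $305,455.59 × 29.5% = $90,109.40.
Total = $0.00 + $6,688.82 + $90,109.40 = $96,798.22.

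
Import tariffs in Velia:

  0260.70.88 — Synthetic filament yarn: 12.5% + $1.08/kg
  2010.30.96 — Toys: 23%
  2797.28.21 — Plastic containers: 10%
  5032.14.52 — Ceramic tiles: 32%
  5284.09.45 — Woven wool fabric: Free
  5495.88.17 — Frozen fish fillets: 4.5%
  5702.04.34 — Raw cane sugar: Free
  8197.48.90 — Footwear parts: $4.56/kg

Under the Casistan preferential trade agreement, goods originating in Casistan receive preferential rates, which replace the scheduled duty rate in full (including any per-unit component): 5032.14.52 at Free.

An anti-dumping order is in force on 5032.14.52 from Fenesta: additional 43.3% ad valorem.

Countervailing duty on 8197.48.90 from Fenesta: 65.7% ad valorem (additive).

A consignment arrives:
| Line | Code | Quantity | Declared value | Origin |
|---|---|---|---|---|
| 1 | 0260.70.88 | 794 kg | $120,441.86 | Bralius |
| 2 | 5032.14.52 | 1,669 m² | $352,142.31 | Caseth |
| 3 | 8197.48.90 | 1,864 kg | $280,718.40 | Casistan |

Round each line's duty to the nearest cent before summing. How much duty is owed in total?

Line 1 (0260.70.88, Bralius, 794 kg, $120,441.86):
Base rate for 0260.70.88 is 12.5% + $1.08/kg.
Duty = $120,441.86 × 12.5% + 794 × $1.08 = $15,912.75.
Line 2 (5032.14.52, Caseth, 1,669 m², $352,142.31):
Base rate for 5032.14.52 is 32%.
5032.14.52 has an FTA preferential rate, but origin Caseth is not Casistan; base rate stands.
The additional-duty order on 5032.14.52 targets Fenesta, not Caseth; it does not apply.
Duty = $352,142.31 × 32% = $112,685.54.
Line 3 (8197.48.90, Casistan, 1,864 kg, $280,718.40):
Base rate for 8197.48.90 is $4.56/kg.
Origin Casistan is the FTA partner but 8197.48.90 is not on the preference list; base rate stands.
The additional-duty order on 8197.48.90 targets Fenesta, not Casistan; it does not apply.
Duty = 1,864 × $4.56 = $8,499.84.
Total = $15,912.75 + $112,685.54 + $8,499.84 = $137,098.13.

$137,098.13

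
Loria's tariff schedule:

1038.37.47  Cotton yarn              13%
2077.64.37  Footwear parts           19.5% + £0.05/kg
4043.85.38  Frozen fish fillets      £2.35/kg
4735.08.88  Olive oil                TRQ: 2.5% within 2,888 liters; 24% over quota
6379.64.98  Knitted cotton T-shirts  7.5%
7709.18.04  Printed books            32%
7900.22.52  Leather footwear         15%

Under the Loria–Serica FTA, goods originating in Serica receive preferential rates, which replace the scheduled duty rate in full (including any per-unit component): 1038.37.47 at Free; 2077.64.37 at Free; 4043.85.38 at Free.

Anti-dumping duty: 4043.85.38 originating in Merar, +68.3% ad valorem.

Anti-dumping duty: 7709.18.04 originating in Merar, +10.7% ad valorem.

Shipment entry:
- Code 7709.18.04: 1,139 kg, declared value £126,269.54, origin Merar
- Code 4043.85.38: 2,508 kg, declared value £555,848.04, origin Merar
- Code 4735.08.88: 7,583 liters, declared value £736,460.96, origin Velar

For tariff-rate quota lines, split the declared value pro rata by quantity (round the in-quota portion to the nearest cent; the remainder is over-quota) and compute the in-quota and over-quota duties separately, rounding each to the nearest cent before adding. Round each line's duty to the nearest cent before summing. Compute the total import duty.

Line 1 (7709.18.04, Merar, 1,139 kg, £126,269.54):
Base rate for 7709.18.04 is 32%.
Additional duty on 7709.18.04 from Merar: +10.7%. Applied ad valorem rate: 32% + 10.7% = 42.7%.
Duty = £126,269.54 × 42.7% = £53,917.09.
Line 2 (4043.85.38, Merar, 2,508 kg, £555,848.04):
Base rate for 4043.85.38 is £2.35/kg.
4043.85.38 has an FTA preferential rate, but origin Merar is not Serica; base rate stands.
Additional duty on 4043.85.38 from Merar: +68.3% ad valorem. Applied ad valorem rate = 68.3%.
Duty = £555,848.04 × 68.3% + 2,508 × £2.35 = £385,538.01.
Line 3 (4735.08.88, Velar, 7,583 liters, £736,460.96):
Code 4735.08.88 is under a tariff-rate quota (threshold 2,888 liters). In-quota: 2,888 liters at 2.5%; over-quota: 4,695 liters at 24%.
Pro-rata value split: in-quota = £736,460.96 × 2,888/7,583 = £280,482.56; over-quota = £736,460.96 − £280,482.56 = £455,978.40.
In-quota duty = £280,482.56 × 2.5% = £7,012.06. Over-quota duty = £455,978.40 × 24% = £109,434.82.
Line duty = £7,012.06 + £109,434.82 = £116,446.88.
Total = £53,917.09 + £385,538.01 + £116,446.88 = £555,901.98.

£555,901.98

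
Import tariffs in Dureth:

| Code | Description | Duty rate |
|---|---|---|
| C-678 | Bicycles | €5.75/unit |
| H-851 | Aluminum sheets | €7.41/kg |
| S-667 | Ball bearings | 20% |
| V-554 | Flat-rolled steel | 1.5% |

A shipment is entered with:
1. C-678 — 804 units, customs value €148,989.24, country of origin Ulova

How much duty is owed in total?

€4,623.00

Line 1 (C-678, Ulova, 804 units, €148,989.24):
Base rate for C-678 is €5.75/unit.
Duty = 804 × €5.75 = €4,623.00.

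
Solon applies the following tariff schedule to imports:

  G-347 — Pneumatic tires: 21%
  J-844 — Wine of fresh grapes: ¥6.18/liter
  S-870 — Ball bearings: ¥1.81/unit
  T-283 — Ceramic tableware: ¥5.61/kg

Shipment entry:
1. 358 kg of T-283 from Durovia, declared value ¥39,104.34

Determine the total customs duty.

Line 1 (T-283, Durovia, 358 kg, ¥39,104.34):
Base rate for T-283 is ¥5.61/kg.
Duty = 358 × ¥5.61 = ¥2,008.38.

¥2,008.38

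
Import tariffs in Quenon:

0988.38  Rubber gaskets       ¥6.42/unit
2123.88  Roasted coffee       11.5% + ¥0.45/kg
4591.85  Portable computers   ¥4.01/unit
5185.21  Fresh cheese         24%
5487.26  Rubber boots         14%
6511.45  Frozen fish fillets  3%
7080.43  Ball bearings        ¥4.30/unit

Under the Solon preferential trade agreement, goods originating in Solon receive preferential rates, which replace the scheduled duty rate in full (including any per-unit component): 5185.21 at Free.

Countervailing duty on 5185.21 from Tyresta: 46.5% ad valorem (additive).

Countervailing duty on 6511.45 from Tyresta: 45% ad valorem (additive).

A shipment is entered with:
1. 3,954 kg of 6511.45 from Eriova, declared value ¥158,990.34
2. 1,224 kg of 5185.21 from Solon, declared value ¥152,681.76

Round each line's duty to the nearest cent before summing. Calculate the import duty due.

¥4,769.71

Line 1 (6511.45, Eriova, 3,954 kg, ¥158,990.34):
Base rate for 6511.45 is 3%.
The additional-duty order on 6511.45 targets Tyresta, not Eriova; it does not apply.
Duty = ¥158,990.34 × 3% = ¥4,769.71.
Line 2 (5185.21, Solon, 1,224 kg, ¥152,681.76):
Base rate for 5185.21 is 24%.
Origin Solon qualifies under the Quenon–Solon agreement and 5185.21 is covered: preferential rate Free applies instead.
The additional-duty order on 5185.21 targets Tyresta, not Solon; it does not apply.
Duty = ¥152,681.76 × 0% = ¥0.00.
Total = ¥4,769.71 + ¥0.00 = ¥4,769.71.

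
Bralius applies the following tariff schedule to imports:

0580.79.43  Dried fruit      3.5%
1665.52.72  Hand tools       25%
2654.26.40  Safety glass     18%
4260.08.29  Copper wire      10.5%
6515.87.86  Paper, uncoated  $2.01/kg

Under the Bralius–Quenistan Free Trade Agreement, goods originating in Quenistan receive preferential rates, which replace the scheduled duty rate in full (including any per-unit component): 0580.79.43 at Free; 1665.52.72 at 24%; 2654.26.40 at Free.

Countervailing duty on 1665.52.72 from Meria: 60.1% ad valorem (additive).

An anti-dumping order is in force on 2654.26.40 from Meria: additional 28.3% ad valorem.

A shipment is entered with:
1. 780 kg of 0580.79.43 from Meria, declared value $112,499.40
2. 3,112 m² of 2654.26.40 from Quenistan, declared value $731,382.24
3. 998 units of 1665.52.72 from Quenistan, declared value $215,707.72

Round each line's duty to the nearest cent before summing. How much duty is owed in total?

$55,707.33

Line 1 (0580.79.43, Meria, 780 kg, $112,499.40):
Base rate for 0580.79.43 is 3.5%.
0580.79.43 has an FTA preferential rate, but origin Meria is not Quenistan; base rate stands.
Duty = $112,499.40 × 3.5% = $3,937.48.
Line 2 (2654.26.40, Quenistan, 3,112 m², $731,382.24):
Base rate for 2654.26.40 is 18%.
Origin Quenistan qualifies under the Bralius–Quenistan agreement and 2654.26.40 is covered: preferential rate Free applies instead.
The additional-duty order on 2654.26.40 targets Meria, not Quenistan; it does not apply.
Duty = $731,382.24 × 0% = $0.00.
Line 3 (1665.52.72, Quenistan, 998 units, $215,707.72):
Base rate for 1665.52.72 is 25%.
Origin Quenistan qualifies under the Bralius–Quenistan agreement and 1665.52.72 is covered: preferential rate 24% applies instead.
The additional-duty order on 1665.52.72 targets Meria, not Quenistan; it does not apply.
Duty = $215,707.72 × 24% = $51,769.85.
Total = $3,937.48 + $0.00 + $51,769.85 = $55,707.33.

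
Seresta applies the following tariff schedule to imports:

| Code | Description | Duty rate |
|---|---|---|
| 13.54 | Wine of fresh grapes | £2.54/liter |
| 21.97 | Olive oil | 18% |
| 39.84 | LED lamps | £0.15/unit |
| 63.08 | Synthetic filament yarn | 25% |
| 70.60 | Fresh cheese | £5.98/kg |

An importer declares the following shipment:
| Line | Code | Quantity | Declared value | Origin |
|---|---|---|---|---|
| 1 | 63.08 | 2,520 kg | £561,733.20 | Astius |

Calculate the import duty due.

£140,433.30

Line 1 (63.08, Astius, 2,520 kg, £561,733.20):
Base rate for 63.08 is 25%.
Duty = £561,733.20 × 25% = £140,433.30.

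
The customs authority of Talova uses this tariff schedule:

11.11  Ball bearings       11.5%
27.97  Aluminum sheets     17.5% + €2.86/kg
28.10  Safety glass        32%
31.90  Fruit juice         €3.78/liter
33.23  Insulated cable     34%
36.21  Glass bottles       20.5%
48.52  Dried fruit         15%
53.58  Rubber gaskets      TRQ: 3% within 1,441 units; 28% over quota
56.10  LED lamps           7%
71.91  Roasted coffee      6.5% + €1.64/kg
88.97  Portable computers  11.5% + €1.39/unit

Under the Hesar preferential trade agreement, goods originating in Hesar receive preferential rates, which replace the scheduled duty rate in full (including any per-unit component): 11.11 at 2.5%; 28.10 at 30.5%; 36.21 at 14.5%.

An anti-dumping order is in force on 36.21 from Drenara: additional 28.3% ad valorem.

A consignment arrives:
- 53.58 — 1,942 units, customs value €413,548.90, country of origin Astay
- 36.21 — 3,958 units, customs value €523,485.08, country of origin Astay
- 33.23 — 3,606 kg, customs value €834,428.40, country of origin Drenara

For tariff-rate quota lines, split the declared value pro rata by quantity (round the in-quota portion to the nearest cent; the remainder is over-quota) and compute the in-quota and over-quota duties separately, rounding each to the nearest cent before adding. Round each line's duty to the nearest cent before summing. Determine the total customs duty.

€430,098.56

Line 1 (53.58, Astay, 1,942 units, €413,548.90):
Code 53.58 is under a tariff-rate quota (threshold 1,441 units). In-quota: 1,441 units at 3%; over-quota: 501 units at 28%.
Pro-rata value split: in-quota = €413,548.90 × 1,441/1,942 = €306,860.95; over-quota = €413,548.90 − €306,860.95 = €106,687.95.
In-quota duty = €306,860.95 × 3% = €9,205.83. Over-quota duty = €106,687.95 × 28% = €29,872.63.
Line duty = €9,205.83 + €29,872.63 = €39,078.46.
Line 2 (36.21, Astay, 3,958 units, €523,485.08):
Base rate for 36.21 is 20.5%.
36.21 has an FTA preferential rate, but origin Astay is not Hesar; base rate stands.
The additional-duty order on 36.21 targets Drenara, not Astay; it does not apply.
Duty = €523,485.08 × 20.5% = €107,314.44.
Line 3 (33.23, Drenara, 3,606 kg, €834,428.40):
Base rate for 33.23 is 34%.
Duty = €834,428.40 × 34% = €283,705.66.
Total = €39,078.46 + €107,314.44 + €283,705.66 = €430,098.56.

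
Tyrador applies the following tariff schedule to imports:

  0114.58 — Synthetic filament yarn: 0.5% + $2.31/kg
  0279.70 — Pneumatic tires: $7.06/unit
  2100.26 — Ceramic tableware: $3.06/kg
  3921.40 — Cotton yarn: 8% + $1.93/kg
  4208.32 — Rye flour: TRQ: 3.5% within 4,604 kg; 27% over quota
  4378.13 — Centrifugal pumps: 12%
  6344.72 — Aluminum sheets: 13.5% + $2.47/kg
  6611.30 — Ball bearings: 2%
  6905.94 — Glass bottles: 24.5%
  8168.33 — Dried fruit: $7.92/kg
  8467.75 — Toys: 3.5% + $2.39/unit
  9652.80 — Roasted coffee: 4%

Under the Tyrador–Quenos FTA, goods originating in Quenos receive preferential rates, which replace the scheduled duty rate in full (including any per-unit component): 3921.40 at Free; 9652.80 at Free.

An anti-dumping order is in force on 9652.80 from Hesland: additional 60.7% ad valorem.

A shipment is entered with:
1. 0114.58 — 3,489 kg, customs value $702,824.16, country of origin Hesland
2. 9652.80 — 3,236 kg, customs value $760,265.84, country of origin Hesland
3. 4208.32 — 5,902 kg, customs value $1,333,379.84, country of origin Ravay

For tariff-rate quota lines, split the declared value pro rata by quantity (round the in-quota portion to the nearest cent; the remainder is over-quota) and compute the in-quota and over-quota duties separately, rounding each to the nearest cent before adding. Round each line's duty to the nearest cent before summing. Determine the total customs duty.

$619,046.38

Line 1 (0114.58, Hesland, 3,489 kg, $702,824.16):
Base rate for 0114.58 is 0.5% + $2.31/kg.
Duty = $702,824.16 × 0.5% + 3,489 × $2.31 = $11,573.71.
Line 2 (9652.80, Hesland, 3,236 kg, $760,265.84):
Base rate for 9652.80 is 4%.
9652.80 has an FTA preferential rate, but origin Hesland is not Quenos; base rate stands.
Additional duty on 9652.80 from Hesland: +60.7%. Applied ad valorem rate: 4% + 60.7% = 64.7%.
Duty = $760,265.84 × 64.7% = $491,892.00.
Line 3 (4208.32, Ravay, 5,902 kg, $1,333,379.84):
Code 4208.32 is under a tariff-rate quota (threshold 4,604 kg). In-quota: 4,604 kg at 3.5%; over-quota: 1,298 kg at 27%.
Pro-rata value split: in-quota = $1,333,379.84 × 4,604/5,902 = $1,040,135.68; over-quota = $1,333,379.84 − $1,040,135.68 = $293,244.16.
In-quota duty = $1,040,135.68 × 3.5% = $36,404.75. Over-quota duty = $293,244.16 × 27% = $79,175.92.
Line duty = $36,404.75 + $79,175.92 = $115,580.67.
Total = $11,573.71 + $491,892.00 + $115,580.67 = $619,046.38.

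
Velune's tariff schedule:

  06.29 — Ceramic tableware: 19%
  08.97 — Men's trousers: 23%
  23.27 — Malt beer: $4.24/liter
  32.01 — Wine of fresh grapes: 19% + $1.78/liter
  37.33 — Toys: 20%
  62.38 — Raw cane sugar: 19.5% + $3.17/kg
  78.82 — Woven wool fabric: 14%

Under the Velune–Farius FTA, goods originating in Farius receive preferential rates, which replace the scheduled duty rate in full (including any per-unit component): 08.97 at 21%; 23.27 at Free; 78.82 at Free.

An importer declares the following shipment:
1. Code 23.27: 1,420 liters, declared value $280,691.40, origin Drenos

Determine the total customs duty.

$6,020.80

Line 1 (23.27, Drenos, 1,420 liters, $280,691.40):
Base rate for 23.27 is $4.24/liter.
23.27 has an FTA preferential rate, but origin Drenos is not Farius; base rate stands.
Duty = 1,420 × $4.24 = $6,020.80.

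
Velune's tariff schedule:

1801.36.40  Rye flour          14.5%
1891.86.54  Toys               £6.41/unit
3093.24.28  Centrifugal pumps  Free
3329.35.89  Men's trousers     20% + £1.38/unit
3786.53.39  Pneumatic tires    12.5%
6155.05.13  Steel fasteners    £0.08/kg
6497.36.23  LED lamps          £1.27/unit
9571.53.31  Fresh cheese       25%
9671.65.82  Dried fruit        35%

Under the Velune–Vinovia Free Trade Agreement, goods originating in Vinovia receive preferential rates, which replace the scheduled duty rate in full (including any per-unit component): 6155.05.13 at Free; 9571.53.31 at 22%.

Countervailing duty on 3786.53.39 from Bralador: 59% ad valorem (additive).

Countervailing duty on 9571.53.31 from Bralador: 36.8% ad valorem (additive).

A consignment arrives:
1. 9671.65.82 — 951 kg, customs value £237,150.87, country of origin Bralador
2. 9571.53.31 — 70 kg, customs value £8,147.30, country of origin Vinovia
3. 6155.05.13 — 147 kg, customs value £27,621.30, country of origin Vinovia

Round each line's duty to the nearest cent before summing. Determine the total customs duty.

Line 1 (9671.65.82, Bralador, 951 kg, £237,150.87):
Base rate for 9671.65.82 is 35%.
Duty = £237,150.87 × 35% = £83,002.80.
Line 2 (9571.53.31, Vinovia, 70 kg, £8,147.30):
Base rate for 9571.53.31 is 25%.
Origin Vinovia qualifies under the Velune–Vinovia agreement and 9571.53.31 is covered: preferential rate 22% applies instead.
The additional-duty order on 9571.53.31 targets Bralador, not Vinovia; it does not apply.
Duty = £8,147.30 × 22% = £1,792.41.
Line 3 (6155.05.13, Vinovia, 147 kg, £27,621.30):
Base rate for 6155.05.13 is £0.08/kg.
Origin Vinovia qualifies under the Velune–Vinovia agreement and 6155.05.13 is covered: preferential rate Free applies instead.
Duty = £27,621.30 × 0% = £0.00.
Total = £83,002.80 + £1,792.41 + £0.00 = £84,795.21.

£84,795.21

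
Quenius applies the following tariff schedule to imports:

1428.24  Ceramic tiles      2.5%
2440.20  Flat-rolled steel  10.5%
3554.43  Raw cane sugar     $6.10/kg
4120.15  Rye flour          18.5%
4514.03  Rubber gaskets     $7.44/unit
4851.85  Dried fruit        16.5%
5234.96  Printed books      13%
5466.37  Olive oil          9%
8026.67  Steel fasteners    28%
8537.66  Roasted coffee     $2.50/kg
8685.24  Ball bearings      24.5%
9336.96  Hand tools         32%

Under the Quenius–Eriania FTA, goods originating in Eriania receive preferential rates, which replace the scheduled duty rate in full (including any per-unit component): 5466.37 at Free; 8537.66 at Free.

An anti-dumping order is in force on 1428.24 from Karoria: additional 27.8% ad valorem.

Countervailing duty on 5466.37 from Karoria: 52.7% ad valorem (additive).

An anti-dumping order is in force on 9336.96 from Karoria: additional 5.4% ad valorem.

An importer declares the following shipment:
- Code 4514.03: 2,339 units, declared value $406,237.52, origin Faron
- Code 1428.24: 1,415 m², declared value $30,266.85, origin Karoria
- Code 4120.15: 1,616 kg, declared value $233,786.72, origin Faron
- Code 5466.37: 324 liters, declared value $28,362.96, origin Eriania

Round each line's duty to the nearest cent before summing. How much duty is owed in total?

Line 1 (4514.03, Faron, 2,339 units, $406,237.52):
Base rate for 4514.03 is $7.44/unit.
Duty = 2,339 × $7.44 = $17,402.16.
Line 2 (1428.24, Karoria, 1,415 m², $30,266.85):
Base rate for 1428.24 is 2.5%.
Additional duty on 1428.24 from Karoria: +27.8%. Applied ad valorem rate: 2.5% + 27.8% = 30.3%.
Duty = $30,266.85 × 30.3% = $9,170.86.
Line 3 (4120.15, Faron, 1,616 kg, $233,786.72):
Base rate for 4120.15 is 18.5%.
Duty = $233,786.72 × 18.5% = $43,250.54.
Line 4 (5466.37, Eriania, 324 liters, $28,362.96):
Base rate for 5466.37 is 9%.
Origin Eriania qualifies under the Quenius–Eriania agreement and 5466.37 is covered: preferential rate Free applies instead.
The additional-duty order on 5466.37 targets Karoria, not Eriania; it does not apply.
Duty = $28,362.96 × 0% = $0.00.
Total = $17,402.16 + $9,170.86 + $43,250.54 + $0.00 = $69,823.56.

$69,823.56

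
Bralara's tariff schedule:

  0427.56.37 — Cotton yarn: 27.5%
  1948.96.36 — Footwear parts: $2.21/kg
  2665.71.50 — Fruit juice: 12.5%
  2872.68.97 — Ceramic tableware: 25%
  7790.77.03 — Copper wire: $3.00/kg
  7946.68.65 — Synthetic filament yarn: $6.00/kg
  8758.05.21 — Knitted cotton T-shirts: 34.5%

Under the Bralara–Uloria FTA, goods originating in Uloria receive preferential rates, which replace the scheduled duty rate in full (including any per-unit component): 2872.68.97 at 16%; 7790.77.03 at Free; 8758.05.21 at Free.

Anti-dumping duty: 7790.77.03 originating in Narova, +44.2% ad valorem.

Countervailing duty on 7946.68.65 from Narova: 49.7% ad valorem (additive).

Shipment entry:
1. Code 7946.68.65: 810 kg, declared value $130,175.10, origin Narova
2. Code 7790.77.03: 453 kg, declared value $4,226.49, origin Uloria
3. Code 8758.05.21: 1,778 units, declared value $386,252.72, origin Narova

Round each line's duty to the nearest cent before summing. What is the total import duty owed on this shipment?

Line 1 (7946.68.65, Narova, 810 kg, $130,175.10):
Base rate for 7946.68.65 is $6.00/kg.
Additional duty on 7946.68.65 from Narova: +49.7% ad valorem. Applied ad valorem rate = 49.7%.
Duty = $130,175.10 × 49.7% + 810 × $6.00 = $69,557.02.
Line 2 (7790.77.03, Uloria, 453 kg, $4,226.49):
Base rate for 7790.77.03 is $3.00/kg.
Origin Uloria qualifies under the Bralara–Uloria agreement and 7790.77.03 is covered: preferential rate Free applies instead.
The additional-duty order on 7790.77.03 targets Narova, not Uloria; it does not apply.
Duty = $4,226.49 × 0% = $0.00.
Line 3 (8758.05.21, Narova, 1,778 units, $386,252.72):
Base rate for 8758.05.21 is 34.5%.
8758.05.21 has an FTA preferential rate, but origin Narova is not Uloria; base rate stands.
Duty = $386,252.72 × 34.5% = $133,257.19.
Total = $69,557.02 + $0.00 + $133,257.19 = $202,814.21.

$202,814.21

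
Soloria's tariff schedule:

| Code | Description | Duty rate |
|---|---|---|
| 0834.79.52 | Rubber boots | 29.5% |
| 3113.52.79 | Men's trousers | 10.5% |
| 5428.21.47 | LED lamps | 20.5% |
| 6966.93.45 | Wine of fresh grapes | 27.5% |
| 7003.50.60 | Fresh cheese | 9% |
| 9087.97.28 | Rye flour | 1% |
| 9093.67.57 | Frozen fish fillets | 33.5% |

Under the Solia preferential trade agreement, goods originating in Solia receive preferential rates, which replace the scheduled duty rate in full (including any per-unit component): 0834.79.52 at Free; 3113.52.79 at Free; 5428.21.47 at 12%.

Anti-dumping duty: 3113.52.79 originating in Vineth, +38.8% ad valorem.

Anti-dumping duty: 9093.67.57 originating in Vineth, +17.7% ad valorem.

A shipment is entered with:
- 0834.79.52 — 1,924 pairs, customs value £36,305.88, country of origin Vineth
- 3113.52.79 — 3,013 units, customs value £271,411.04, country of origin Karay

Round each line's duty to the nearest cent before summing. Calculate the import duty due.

£39,208.39

Line 1 (0834.79.52, Vineth, 1,924 pairs, £36,305.88):
Base rate for 0834.79.52 is 29.5%.
0834.79.52 has an FTA preferential rate, but origin Vineth is not Solia; base rate stands.
Duty = £36,305.88 × 29.5% = £10,710.23.
Line 2 (3113.52.79, Karay, 3,013 units, £271,411.04):
Base rate for 3113.52.79 is 10.5%.
3113.52.79 has an FTA preferential rate, but origin Karay is not Solia; base rate stands.
The additional-duty order on 3113.52.79 targets Vineth, not Karay; it does not apply.
Duty = £271,411.04 × 10.5% = £28,498.16.
Total = £10,710.23 + £28,498.16 = £39,208.39.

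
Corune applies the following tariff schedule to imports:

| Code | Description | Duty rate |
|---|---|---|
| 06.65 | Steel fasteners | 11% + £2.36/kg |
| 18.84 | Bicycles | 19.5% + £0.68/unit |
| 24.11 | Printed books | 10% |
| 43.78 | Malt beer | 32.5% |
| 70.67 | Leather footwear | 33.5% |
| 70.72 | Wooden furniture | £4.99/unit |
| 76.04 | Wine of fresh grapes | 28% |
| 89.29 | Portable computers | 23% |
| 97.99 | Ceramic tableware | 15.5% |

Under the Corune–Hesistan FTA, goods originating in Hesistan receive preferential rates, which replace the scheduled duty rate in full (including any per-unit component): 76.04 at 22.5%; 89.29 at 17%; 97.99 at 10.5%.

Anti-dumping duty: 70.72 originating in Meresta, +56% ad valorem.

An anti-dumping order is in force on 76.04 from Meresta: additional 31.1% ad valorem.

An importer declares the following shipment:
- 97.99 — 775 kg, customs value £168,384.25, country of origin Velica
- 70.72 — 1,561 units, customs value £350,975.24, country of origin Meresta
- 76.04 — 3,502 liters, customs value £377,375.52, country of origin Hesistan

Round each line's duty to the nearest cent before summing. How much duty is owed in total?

Line 1 (97.99, Velica, 775 kg, £168,384.25):
Base rate for 97.99 is 15.5%.
97.99 has an FTA preferential rate, but origin Velica is not Hesistan; base rate stands.
Duty = £168,384.25 × 15.5% = £26,099.56.
Line 2 (70.72, Meresta, 1,561 units, £350,975.24):
Base rate for 70.72 is £4.99/unit.
Additional duty on 70.72 from Meresta: +56% ad valorem. Applied ad valorem rate = 56%.
Duty = £350,975.24 × 56% + 1,561 × £4.99 = £204,335.52.
Line 3 (76.04, Hesistan, 3,502 liters, £377,375.52):
Base rate for 76.04 is 28%.
Origin Hesistan qualifies under the Corune–Hesistan agreement and 76.04 is covered: preferential rate 22.5% applies instead.
The additional-duty order on 76.04 targets Meresta, not Hesistan; it does not apply.
Duty = £377,375.52 × 22.5% = £84,909.49.
Total = £26,099.56 + £204,335.52 + £84,909.49 = £315,344.57.

£315,344.57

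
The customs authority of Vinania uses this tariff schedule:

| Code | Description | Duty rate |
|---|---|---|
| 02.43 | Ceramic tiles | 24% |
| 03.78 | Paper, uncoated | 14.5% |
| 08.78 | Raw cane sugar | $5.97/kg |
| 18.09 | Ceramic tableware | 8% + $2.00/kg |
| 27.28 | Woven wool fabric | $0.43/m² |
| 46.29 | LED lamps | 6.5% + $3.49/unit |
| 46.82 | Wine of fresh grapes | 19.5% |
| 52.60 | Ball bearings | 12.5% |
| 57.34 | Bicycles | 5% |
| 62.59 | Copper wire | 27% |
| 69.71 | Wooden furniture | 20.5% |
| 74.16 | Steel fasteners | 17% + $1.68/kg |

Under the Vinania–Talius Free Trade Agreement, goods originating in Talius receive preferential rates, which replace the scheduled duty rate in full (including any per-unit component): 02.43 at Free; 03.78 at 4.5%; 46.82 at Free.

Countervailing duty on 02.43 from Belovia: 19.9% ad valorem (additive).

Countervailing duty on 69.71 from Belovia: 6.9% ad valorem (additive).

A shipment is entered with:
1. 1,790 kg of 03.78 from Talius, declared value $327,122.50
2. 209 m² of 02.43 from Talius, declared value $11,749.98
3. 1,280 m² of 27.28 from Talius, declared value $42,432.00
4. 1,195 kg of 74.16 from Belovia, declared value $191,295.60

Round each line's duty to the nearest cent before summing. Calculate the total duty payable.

Line 1 (03.78, Talius, 1,790 kg, $327,122.50):
Base rate for 03.78 is 14.5%.
Origin Talius qualifies under the Vinania–Talius agreement and 03.78 is covered: preferential rate 4.5% applies instead.
Duty = $327,122.50 × 4.5% = $14,720.51.
Line 2 (02.43, Talius, 209 m², $11,749.98):
Base rate for 02.43 is 24%.
Origin Talius qualifies under the Vinania–Talius agreement and 02.43 is covered: preferential rate Free applies instead.
The additional-duty order on 02.43 targets Belovia, not Talius; it does not apply.
Duty = $11,749.98 × 0% = $0.00.
Line 3 (27.28, Talius, 1,280 m², $42,432.00):
Base rate for 27.28 is $0.43/m².
Origin Talius is the FTA partner but 27.28 is not on the preference list; base rate stands.
Duty = 1,280 × $0.43 = $550.40.
Line 4 (74.16, Belovia, 1,195 kg, $191,295.60):
Base rate for 74.16 is 17% + $1.68/kg.
Duty = $191,295.60 × 17% + 1,195 × $1.68 = $34,527.85.
Total = $14,720.51 + $0.00 + $550.40 + $34,527.85 = $49,798.76.

$49,798.76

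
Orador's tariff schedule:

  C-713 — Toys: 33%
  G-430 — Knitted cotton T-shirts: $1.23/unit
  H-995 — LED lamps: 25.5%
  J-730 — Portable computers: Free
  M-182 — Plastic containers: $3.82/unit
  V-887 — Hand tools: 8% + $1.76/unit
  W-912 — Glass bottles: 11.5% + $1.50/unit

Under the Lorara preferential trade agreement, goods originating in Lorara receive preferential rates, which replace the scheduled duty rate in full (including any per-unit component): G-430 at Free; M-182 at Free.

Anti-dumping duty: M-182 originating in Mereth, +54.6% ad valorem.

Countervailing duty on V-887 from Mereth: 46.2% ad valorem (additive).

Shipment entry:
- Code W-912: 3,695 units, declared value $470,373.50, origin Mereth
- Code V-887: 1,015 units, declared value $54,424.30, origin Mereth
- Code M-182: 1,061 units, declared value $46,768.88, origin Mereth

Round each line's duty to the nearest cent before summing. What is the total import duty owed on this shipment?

Line 1 (W-912, Mereth, 3,695 units, $470,373.50):
Base rate for W-912 is 11.5% + $1.50/unit.
Duty = $470,373.50 × 11.5% + 3,695 × $1.50 = $59,635.45.
Line 2 (V-887, Mereth, 1,015 units, $54,424.30):
Base rate for V-887 is 8% + $1.76/unit.
Additional duty on V-887 from Mereth: +46.2%. Applied ad valorem rate: 8% + 46.2% = 54.2%.
Duty = $54,424.30 × 54.2% + 1,015 × $1.76 = $31,284.37.
Line 3 (M-182, Mereth, 1,061 units, $46,768.88):
Base rate for M-182 is $3.82/unit.
M-182 has an FTA preferential rate, but origin Mereth is not Lorara; base rate stands.
Additional duty on M-182 from Mereth: +54.6% ad valorem. Applied ad valorem rate = 54.6%.
Duty = $46,768.88 × 54.6% + 1,061 × $3.82 = $29,588.83.
Total = $59,635.45 + $31,284.37 + $29,588.83 = $120,508.65.

$120,508.65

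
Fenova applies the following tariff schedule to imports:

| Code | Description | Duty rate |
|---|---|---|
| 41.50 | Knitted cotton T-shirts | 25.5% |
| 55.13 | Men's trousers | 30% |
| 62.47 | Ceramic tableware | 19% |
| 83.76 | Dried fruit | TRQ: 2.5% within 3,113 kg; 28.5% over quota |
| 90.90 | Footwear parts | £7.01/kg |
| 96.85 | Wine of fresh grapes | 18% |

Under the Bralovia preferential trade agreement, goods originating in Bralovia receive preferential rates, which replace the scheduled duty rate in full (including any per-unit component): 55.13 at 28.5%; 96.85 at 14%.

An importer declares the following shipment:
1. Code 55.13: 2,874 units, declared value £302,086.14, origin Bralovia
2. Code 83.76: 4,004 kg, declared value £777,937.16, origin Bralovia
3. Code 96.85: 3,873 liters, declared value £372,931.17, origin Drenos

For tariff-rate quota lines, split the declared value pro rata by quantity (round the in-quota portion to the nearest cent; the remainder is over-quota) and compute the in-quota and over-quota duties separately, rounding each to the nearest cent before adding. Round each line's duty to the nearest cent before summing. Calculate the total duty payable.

Line 1 (55.13, Bralovia, 2,874 units, £302,086.14):
Base rate for 55.13 is 30%.
Origin Bralovia qualifies under the Fenova–Bralovia agreement and 55.13 is covered: preferential rate 28.5% applies instead.
Duty = £302,086.14 × 28.5% = £86,094.55.
Line 2 (83.76, Bralovia, 4,004 kg, £777,937.16):
Code 83.76 is under a tariff-rate quota (threshold 3,113 kg). In-quota: 3,113 kg at 2.5%; over-quota: 891 kg at 28.5%.
Pro-rata value split: in-quota = £777,937.16 × 3,113/4,004 = £604,824.77; over-quota = £777,937.16 − £604,824.77 = £173,112.39.
In-quota duty = £604,824.77 × 2.5% = £15,120.62. Over-quota duty = £173,112.39 × 28.5% = £49,337.03.
Line duty = £15,120.62 + £49,337.03 = £64,457.65.
Line 3 (96.85, Drenos, 3,873 liters, £372,931.17):
Base rate for 96.85 is 18%.
96.85 has an FTA preferential rate, but origin Drenos is not Bralovia; base rate stands.
Duty = £372,931.17 × 18% = £67,127.61.
Total = £86,094.55 + £64,457.65 + £67,127.61 = £217,679.81.

£217,679.81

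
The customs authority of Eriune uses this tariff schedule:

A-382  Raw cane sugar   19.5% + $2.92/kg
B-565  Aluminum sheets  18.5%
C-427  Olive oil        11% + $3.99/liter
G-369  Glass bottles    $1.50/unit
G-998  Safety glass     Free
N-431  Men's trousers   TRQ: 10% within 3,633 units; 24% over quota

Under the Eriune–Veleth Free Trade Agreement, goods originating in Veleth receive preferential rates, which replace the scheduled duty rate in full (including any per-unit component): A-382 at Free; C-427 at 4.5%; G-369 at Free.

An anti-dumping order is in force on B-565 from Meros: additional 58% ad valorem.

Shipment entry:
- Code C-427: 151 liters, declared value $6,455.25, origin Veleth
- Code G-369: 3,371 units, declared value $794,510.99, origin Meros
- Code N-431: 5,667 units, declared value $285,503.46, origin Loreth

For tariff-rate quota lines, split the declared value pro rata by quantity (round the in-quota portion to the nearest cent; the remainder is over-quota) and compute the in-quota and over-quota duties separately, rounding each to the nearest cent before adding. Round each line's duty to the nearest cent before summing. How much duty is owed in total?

Line 1 (C-427, Veleth, 151 liters, $6,455.25):
Base rate for C-427 is 11% + $3.99/liter.
Origin Veleth qualifies under the Eriune–Veleth agreement and C-427 is covered: preferential rate 4.5% applies instead.
Duty = $6,455.25 × 4.5% = $290.49.
Line 2 (G-369, Meros, 3,371 units, $794,510.99):
Base rate for G-369 is $1.50/unit.
G-369 has an FTA preferential rate, but origin Meros is not Veleth; base rate stands.
Duty = 3,371 × $1.50 = $5,056.50.
Line 3 (N-431, Loreth, 5,667 units, $285,503.46):
Code N-431 is under a tariff-rate quota (threshold 3,633 units). In-quota: 3,633 units at 10%; over-quota: 2,034 units at 24%.
Pro-rata value split: in-quota = $285,503.46 × 3,633/5,667 = $183,030.54; over-quota = $285,503.46 − $183,030.54 = $102,472.92.
In-quota duty = $183,030.54 × 10% = $18,303.05. Over-quota duty = $102,472.92 × 24% = $24,593.50.
Line duty = $18,303.05 + $24,593.50 = $42,896.55.
Total = $290.49 + $5,056.50 + $42,896.55 = $48,243.54.

$48,243.54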